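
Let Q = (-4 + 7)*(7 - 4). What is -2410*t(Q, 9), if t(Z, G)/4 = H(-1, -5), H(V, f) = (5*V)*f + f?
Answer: -192800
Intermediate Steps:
H(V, f) = f + 5*V*f (H(V, f) = 5*V*f + f = f + 5*V*f)
Q = 9 (Q = 3*3 = 9)
t(Z, G) = 80 (t(Z, G) = 4*(-5*(1 + 5*(-1))) = 4*(-5*(1 - 5)) = 4*(-5*(-4)) = 4*20 = 80)
-2410*t(Q, 9) = -2410*80 = -192800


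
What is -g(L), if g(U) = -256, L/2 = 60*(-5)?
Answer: 256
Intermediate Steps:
L = -600 (L = 2*(60*(-5)) = 2*(-300) = -600)
-g(L) = -1*(-256) = 256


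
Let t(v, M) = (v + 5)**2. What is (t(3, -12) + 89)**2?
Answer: 23409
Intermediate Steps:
t(v, M) = (5 + v)**2
(t(3, -12) + 89)**2 = ((5 + 3)**2 + 89)**2 = (8**2 + 89)**2 = (64 + 89)**2 = 153**2 = 23409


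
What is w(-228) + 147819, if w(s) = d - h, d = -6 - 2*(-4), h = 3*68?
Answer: 147617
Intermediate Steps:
h = 204
d = 2 (d = -6 + 8 = 2)
w(s) = -202 (w(s) = 2 - 1*204 = 2 - 204 = -202)
w(-228) + 147819 = -202 + 147819 = 147617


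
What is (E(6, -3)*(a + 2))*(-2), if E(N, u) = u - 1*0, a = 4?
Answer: 36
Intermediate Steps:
E(N, u) = u (E(N, u) = u + 0 = u)
(E(6, -3)*(a + 2))*(-2) = -3*(4 + 2)*(-2) = -3*6*(-2) = -18*(-2) = 36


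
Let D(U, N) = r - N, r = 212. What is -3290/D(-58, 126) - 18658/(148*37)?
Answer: -4905157/117734 ≈ -41.663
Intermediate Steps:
D(U, N) = 212 - N
-3290/D(-58, 126) - 18658/(148*37) = -3290/(212 - 1*126) - 18658/(148*37) = -3290/(212 - 126) - 18658/5476 = -3290/86 - 18658*1/5476 = -3290*1/86 - 9329/2738 = -1645/43 - 9329/2738 = -4905157/117734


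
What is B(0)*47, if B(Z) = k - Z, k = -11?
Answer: -517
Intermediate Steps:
B(Z) = -11 - Z
B(0)*47 = (-11 - 1*0)*47 = (-11 + 0)*47 = -11*47 = -517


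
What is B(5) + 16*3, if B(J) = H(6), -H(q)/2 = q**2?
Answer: -24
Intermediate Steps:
H(q) = -2*q**2
B(J) = -72 (B(J) = -2*6**2 = -2*36 = -72)
B(5) + 16*3 = -72 + 16*3 = -72 + 48 = -24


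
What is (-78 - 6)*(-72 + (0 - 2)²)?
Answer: 5712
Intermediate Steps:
(-78 - 6)*(-72 + (0 - 2)²) = -84*(-72 + (-2)²) = -84*(-72 + 4) = -84*(-68) = 5712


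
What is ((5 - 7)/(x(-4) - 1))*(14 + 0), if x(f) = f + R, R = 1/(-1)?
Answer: 14/3 ≈ 4.6667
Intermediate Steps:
R = -1 (R = 1*(-1) = -1)
x(f) = -1 + f (x(f) = f - 1 = -1 + f)
((5 - 7)/(x(-4) - 1))*(14 + 0) = ((5 - 7)/((-1 - 4) - 1))*(14 + 0) = -2/(-5 - 1)*14 = -2/(-6)*14 = -2*(-⅙)*14 = (⅓)*14 = 14/3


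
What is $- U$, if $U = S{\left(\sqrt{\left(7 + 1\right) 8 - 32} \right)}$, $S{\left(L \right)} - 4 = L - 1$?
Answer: $-3 - 4 \sqrt{2} \approx -8.6569$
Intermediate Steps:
$S{\left(L \right)} = 3 + L$ ($S{\left(L \right)} = 4 + \left(L - 1\right) = 4 + \left(-1 + L\right) = 3 + L$)
$U = 3 + 4 \sqrt{2}$ ($U = 3 + \sqrt{\left(7 + 1\right) 8 - 32} = 3 + \sqrt{8 \cdot 8 - 32} = 3 + \sqrt{64 - 32} = 3 + \sqrt{32} = 3 + 4 \sqrt{2} \approx 8.6569$)
$- U = - (3 + 4 \sqrt{2}) = -3 - 4 \sqrt{2}$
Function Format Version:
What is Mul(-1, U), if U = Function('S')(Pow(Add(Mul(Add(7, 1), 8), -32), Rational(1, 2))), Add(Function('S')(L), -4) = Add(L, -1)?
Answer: Add(-3, Mul(-4, Pow(2, Rational(1, 2)))) ≈ -8.6569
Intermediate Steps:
Function('S')(L) = Add(3, L) (Function('S')(L) = Add(4, Add(L, -1)) = Add(4, Add(-1, L)) = Add(3, L))
U = Add(3, Mul(4, Pow(2, Rational(1, 2)))) (U = Add(3, Pow(Add(Mul(Add(7, 1), 8), -32), Rational(1, 2))) = Add(3, Pow(Add(Mul(8, 8), -32), Rational(1, 2))) = Add(3, Pow(Add(64, -32), Rational(1, 2))) = Add(3, Pow(32, Rational(1, 2))) = Add(3, Mul(4, Pow(2, Rational(1, 2)))) ≈ 8.6569)
Mul(-1, U) = Mul(-1, Add(3, Mul(4, Pow(2, Rational(1, 2))))) = Add(-3, Mul(-4, Pow(2, Rational(1, 2))))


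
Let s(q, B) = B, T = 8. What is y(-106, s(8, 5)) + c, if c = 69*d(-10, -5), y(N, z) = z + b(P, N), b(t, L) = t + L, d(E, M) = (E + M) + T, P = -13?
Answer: -597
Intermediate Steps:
d(E, M) = 8 + E + M (d(E, M) = (E + M) + 8 = 8 + E + M)
b(t, L) = L + t
y(N, z) = -13 + N + z (y(N, z) = z + (N - 13) = z + (-13 + N) = -13 + N + z)
c = -483 (c = 69*(8 - 10 - 5) = 69*(-7) = -483)
y(-106, s(8, 5)) + c = (-13 - 106 + 5) - 483 = -114 - 483 = -597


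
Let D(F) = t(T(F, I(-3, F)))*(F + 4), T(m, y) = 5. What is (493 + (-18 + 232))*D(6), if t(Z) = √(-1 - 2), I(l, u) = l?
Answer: 7070*I*√3 ≈ 12246.0*I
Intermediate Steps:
t(Z) = I*√3 (t(Z) = √(-3) = I*√3)
D(F) = I*√3*(4 + F) (D(F) = (I*√3)*(F + 4) = (I*√3)*(4 + F) = I*√3*(4 + F))
(493 + (-18 + 232))*D(6) = (493 + (-18 + 232))*(I*√3*(4 + 6)) = (493 + 214)*(I*√3*10) = 707*(10*I*√3) = 7070*I*√3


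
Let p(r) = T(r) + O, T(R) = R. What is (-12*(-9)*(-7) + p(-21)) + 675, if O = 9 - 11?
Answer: -104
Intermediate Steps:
O = -2
p(r) = -2 + r (p(r) = r - 2 = -2 + r)
(-12*(-9)*(-7) + p(-21)) + 675 = (-12*(-9)*(-7) + (-2 - 21)) + 675 = (108*(-7) - 23) + 675 = (-756 - 23) + 675 = -779 + 675 = -104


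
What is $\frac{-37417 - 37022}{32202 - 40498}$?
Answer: $\frac{74439}{8296} \approx 8.9729$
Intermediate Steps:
$\frac{-37417 - 37022}{32202 - 40498} = - \frac{74439}{-8296} = \left(-74439\right) \left(- \frac{1}{8296}\right) = \frac{74439}{8296}$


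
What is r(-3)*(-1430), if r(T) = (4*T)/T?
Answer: -5720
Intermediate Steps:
r(T) = 4
r(-3)*(-1430) = 4*(-1430) = -5720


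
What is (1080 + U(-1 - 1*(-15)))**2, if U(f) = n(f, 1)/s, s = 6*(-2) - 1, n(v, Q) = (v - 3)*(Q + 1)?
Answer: 196504324/169 ≈ 1.1627e+6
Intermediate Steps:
n(v, Q) = (1 + Q)*(-3 + v) (n(v, Q) = (-3 + v)*(1 + Q) = (1 + Q)*(-3 + v))
s = -13 (s = -12 - 1 = -13)
U(f) = 6/13 - 2*f/13 (U(f) = (-3 + f - 3*1 + 1*f)/(-13) = (-3 + f - 3 + f)*(-1/13) = (-6 + 2*f)*(-1/13) = 6/13 - 2*f/13)
(1080 + U(-1 - 1*(-15)))**2 = (1080 + (6/13 - 2*(-1 - 1*(-15))/13))**2 = (1080 + (6/13 - 2*(-1 + 15)/13))**2 = (1080 + (6/13 - 2/13*14))**2 = (1080 + (6/13 - 28/13))**2 = (1080 - 22/13)**2 = (14018/13)**2 = 196504324/169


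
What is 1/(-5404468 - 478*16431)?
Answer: -1/13258486 ≈ -7.5423e-8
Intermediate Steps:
1/(-5404468 - 478*16431) = 1/(-5404468 - 7854018) = 1/(-13258486) = -1/13258486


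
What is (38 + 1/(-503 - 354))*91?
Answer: 2963415/857 ≈ 3457.9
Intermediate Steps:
(38 + 1/(-503 - 354))*91 = (38 + 1/(-857))*91 = (38 - 1/857)*91 = (32565/857)*91 = 2963415/857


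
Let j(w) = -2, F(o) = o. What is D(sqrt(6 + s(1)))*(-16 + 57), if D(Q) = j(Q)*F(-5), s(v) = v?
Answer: 410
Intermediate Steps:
D(Q) = 10 (D(Q) = -2*(-5) = 10)
D(sqrt(6 + s(1)))*(-16 + 57) = 10*(-16 + 57) = 10*41 = 410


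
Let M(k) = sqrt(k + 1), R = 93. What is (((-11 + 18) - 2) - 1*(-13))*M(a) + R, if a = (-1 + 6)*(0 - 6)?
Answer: 93 + 18*I*sqrt(29) ≈ 93.0 + 96.933*I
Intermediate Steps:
a = -30 (a = 5*(-6) = -30)
M(k) = sqrt(1 + k)
(((-11 + 18) - 2) - 1*(-13))*M(a) + R = (((-11 + 18) - 2) - 1*(-13))*sqrt(1 - 30) + 93 = ((7 - 2) + 13)*sqrt(-29) + 93 = (5 + 13)*(I*sqrt(29)) + 93 = 18*(I*sqrt(29)) + 93 = 18*I*sqrt(29) + 93 = 93 + 18*I*sqrt(29)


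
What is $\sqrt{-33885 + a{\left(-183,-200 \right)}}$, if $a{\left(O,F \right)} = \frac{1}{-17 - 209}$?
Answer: $\frac{i \sqrt{1730710486}}{226} \approx 184.08 i$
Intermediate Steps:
$a{\left(O,F \right)} = - \frac{1}{226}$ ($a{\left(O,F \right)} = \frac{1}{-226} = - \frac{1}{226}$)
$\sqrt{-33885 + a{\left(-183,-200 \right)}} = \sqrt{-33885 - \frac{1}{226}} = \sqrt{- \frac{7658011}{226}} = \frac{i \sqrt{1730710486}}{226}$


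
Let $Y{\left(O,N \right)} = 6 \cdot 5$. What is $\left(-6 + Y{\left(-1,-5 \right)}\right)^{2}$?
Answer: $576$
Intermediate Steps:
$Y{\left(O,N \right)} = 30$
$\left(-6 + Y{\left(-1,-5 \right)}\right)^{2} = \left(-6 + 30\right)^{2} = 24^{2} = 576$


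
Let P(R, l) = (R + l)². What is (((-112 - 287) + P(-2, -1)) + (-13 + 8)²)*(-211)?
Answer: 77015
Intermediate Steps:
(((-112 - 287) + P(-2, -1)) + (-13 + 8)²)*(-211) = (((-112 - 287) + (-2 - 1)²) + (-13 + 8)²)*(-211) = ((-399 + (-3)²) + (-5)²)*(-211) = ((-399 + 9) + 25)*(-211) = (-390 + 25)*(-211) = -365*(-211) = 77015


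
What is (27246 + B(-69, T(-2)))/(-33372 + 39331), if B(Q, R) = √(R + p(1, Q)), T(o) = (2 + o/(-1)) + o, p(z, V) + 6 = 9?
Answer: 27246/5959 + √5/5959 ≈ 4.5726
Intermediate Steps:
p(z, V) = 3 (p(z, V) = -6 + 9 = 3)
T(o) = 2 (T(o) = (2 + o*(-1)) + o = (2 - o) + o = 2)
B(Q, R) = √(3 + R) (B(Q, R) = √(R + 3) = √(3 + R))
(27246 + B(-69, T(-2)))/(-33372 + 39331) = (27246 + √(3 + 2))/(-33372 + 39331) = (27246 + √5)/5959 = (27246 + √5)*(1/5959) = 27246/5959 + √5/5959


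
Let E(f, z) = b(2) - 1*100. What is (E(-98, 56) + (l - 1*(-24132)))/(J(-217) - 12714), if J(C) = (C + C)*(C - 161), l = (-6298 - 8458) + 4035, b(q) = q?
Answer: 13313/151338 ≈ 0.087969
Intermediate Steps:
l = -10721 (l = -14756 + 4035 = -10721)
E(f, z) = -98 (E(f, z) = 2 - 1*100 = 2 - 100 = -98)
J(C) = 2*C*(-161 + C) (J(C) = (2*C)*(-161 + C) = 2*C*(-161 + C))
(E(-98, 56) + (l - 1*(-24132)))/(J(-217) - 12714) = (-98 + (-10721 - 1*(-24132)))/(2*(-217)*(-161 - 217) - 12714) = (-98 + (-10721 + 24132))/(2*(-217)*(-378) - 12714) = (-98 + 13411)/(164052 - 12714) = 13313/151338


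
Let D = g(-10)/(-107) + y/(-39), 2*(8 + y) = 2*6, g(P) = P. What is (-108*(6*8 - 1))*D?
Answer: -1021968/1391 ≈ -734.70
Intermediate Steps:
y = -2 (y = -8 + (2*6)/2 = -8 + (½)*12 = -8 + 6 = -2)
D = 604/4173 (D = -10/(-107) - 2/(-39) = -10*(-1/107) - 2*(-1/39) = 10/107 + 2/39 = 604/4173 ≈ 0.14474)
(-108*(6*8 - 1))*D = -108*(6*8 - 1)*(604/4173) = -108*(48 - 1)*(604/4173) = -108*47*(604/4173) = -5076*604/4173 = -1021968/1391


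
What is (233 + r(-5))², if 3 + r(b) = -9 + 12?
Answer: 54289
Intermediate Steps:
r(b) = 0 (r(b) = -3 + (-9 + 12) = -3 + 3 = 0)
(233 + r(-5))² = (233 + 0)² = 233² = 54289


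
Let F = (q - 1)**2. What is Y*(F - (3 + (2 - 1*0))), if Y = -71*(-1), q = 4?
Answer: 284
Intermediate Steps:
Y = 71
F = 9 (F = (4 - 1)**2 = 3**2 = 9)
Y*(F - (3 + (2 - 1*0))) = 71*(9 - (3 + (2 - 1*0))) = 71*(9 - (3 + (2 + 0))) = 71*(9 - (3 + 2)) = 71*(9 - 1*5) = 71*(9 - 5) = 71*4 = 284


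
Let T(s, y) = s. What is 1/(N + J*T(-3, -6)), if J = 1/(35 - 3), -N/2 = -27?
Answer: 32/1725 ≈ 0.018551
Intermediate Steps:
N = 54 (N = -2*(-27) = 54)
J = 1/32 ≈ 0.031250
1/(N + J*T(-3, -6)) = 1/(54 + (1/32)*(-3)) = 1/(54 - 3/32) = 1/(1725/32) = 32/1725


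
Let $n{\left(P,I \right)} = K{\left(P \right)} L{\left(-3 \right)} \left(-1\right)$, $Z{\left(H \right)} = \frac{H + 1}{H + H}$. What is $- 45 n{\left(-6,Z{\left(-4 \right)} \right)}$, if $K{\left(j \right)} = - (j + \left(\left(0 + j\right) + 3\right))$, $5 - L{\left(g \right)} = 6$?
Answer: $-405$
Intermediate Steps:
$L{\left(g \right)} = -1$ ($L{\left(g \right)} = 5 - 6 = -1$)
$K{\left(j \right)} = -3 - 2 j$ ($K{\left(j \right)} = - (j + \left(j + 3\right)) = - (j + \left(3 + j\right)) = - (3 + 2 j) = -3 - 2 j$)
$Z{\left(H \right)} = \frac{1 + H}{2 H}$
$n{\left(P,I \right)} = -3 - 2 P$ ($n{\left(P,I \right)} = \left(-3 - 2 P\right) \left(-1\right) \left(-1\right) = \left(3 + 2 P\right) \left(-1\right) = -3 - 2 P$)
$- 45 n{\left(-6,Z{\left(-4 \right)} \right)} = - 45 \left(-3 - -12\right) = - 45 \left(-3 + 12\right) = \left(-45\right) 9 = -405$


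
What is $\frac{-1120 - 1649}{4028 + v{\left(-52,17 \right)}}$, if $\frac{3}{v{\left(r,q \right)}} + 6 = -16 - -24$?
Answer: $- \frac{5538}{8059} \approx -0.68718$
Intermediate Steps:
$v{\left(r,q \right)} = \frac{3}{2}$ ($v{\left(r,q \right)} = \frac{3}{-6 - -8} = \frac{3}{-6 + \left(-16 + 24\right)} = \frac{3}{-6 + 8} = \frac{3}{2}$)
$\frac{-1120 - 1649}{4028 + v{\left(-52,17 \right)}} = \frac{-1120 - 1649}{4028 + \frac{3}{2}} = - \frac{2769}{\frac{8059}{2}} = \left(-2769\right) \frac{2}{8059} = - \frac{5538}{8059}$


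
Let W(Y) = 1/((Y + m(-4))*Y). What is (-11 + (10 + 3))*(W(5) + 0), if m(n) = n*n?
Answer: 2/105 ≈ 0.019048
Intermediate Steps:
m(n) = n²
W(Y) = 1/(Y*(16 + Y)) (W(Y) = 1/((Y + (-4)²)*Y) = 1/((Y + 16)*Y) = 1/((16 + Y)*Y) = 1/(Y*(16 + Y)))
(-11 + (10 + 3))*(W(5) + 0) = (-11 + (10 + 3))*(1/(5*(16 + 5)) + 0) = (-11 + 13)*((⅕)/21 + 0) = 2*((⅕)*(1/21) + 0) = 2*(1/105 + 0) = 2*(1/105) = 2/105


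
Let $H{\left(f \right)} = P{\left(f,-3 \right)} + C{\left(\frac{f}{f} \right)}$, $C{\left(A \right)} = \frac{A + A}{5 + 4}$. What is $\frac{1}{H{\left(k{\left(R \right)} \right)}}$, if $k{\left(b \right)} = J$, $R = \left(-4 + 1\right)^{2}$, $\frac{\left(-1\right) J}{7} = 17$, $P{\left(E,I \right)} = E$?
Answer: $- \frac{9}{1069} \approx -0.0084191$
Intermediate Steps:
$C{\left(A \right)} = \frac{2 A}{9}$
$J = -119$ ($J = \left(-7\right) 17 = -119$)
$R = 9$ ($R = \left(-3\right)^{2} = 9$)
$k{\left(b \right)} = -119$
$H{\left(f \right)} = \frac{2}{9} + f$ ($H{\left(f \right)} = f + \frac{2 \frac{f}{f}}{9} = f + \frac{2}{9} \cdot 1 = f + \frac{2}{9} = \frac{2}{9} + f$)
$\frac{1}{H{\left(k{\left(R \right)} \right)}} = \frac{1}{\frac{2}{9} - 119} = \frac{1}{- \frac{1069}{9}} = - \frac{9}{1069}$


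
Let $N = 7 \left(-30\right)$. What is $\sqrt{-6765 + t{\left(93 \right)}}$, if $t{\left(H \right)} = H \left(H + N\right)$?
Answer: $i \sqrt{17646} \approx 132.84 i$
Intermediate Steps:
$N = -210$
$t{\left(H \right)} = H \left(-210 + H\right)$ ($t{\left(H \right)} = H \left(H - 210\right) = H \left(-210 + H\right)$)
$\sqrt{-6765 + t{\left(93 \right)}} = \sqrt{-6765 + 93 \left(-210 + 93\right)} = \sqrt{-6765 + 93 \left(-117\right)} = \sqrt{-6765 - 10881} = \sqrt{-17646} = i \sqrt{17646}$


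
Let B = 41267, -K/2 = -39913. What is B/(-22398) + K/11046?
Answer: 222017911/41234718 ≈ 5.3842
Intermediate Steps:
K = 79826 (K = -2*(-39913) = 79826)
B/(-22398) + K/11046 = 41267/(-22398) + 79826/11046 = 41267*(-1/22398) + 79826*(1/11046) = -41267/22398 + 39913/5523 = 222017911/41234718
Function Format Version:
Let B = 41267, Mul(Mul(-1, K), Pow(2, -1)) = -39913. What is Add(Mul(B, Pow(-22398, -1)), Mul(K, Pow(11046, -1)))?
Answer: Rational(222017911, 41234718) ≈ 5.3842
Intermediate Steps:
K = 79826 (K = Mul(-2, -39913) = 79826)
Add(Mul(B, Pow(-22398, -1)), Mul(K, Pow(11046, -1))) = Add(Mul(41267, Pow(-22398, -1)), Mul(79826, Pow(11046, -1))) = Add(Mul(41267, Rational(-1, 22398)), Mul(79826, Rational(1, 11046))) = Add(Rational(-41267, 22398), Rational(39913, 5523)) = Rational(222017911, 41234718)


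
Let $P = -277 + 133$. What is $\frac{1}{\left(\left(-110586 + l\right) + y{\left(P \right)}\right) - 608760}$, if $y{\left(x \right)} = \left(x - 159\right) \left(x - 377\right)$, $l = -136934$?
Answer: $- \frac{1}{698417} \approx -1.4318 \cdot 10^{-6}$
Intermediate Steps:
$P = -144$
$y{\left(x \right)} = \left(-377 + x\right) \left(-159 + x\right)$ ($y{\left(x \right)} = \left(-159 + x\right) \left(-377 + x\right) = \left(-377 + x\right) \left(-159 + x\right)$)
$\frac{1}{\left(\left(-110586 + l\right) + y{\left(P \right)}\right) - 608760} = \frac{1}{\left(\left(-110586 - 136934\right) + \left(59943 + \left(-144\right)^{2} - -77184\right)\right) - 608760} = \frac{1}{\left(-247520 + \left(59943 + 20736 + 77184\right)\right) - 608760} = \frac{1}{\left(-247520 + 157863\right) - 608760} = \frac{1}{-89657 - 608760} = \frac{1}{-698417} = - \frac{1}{698417}$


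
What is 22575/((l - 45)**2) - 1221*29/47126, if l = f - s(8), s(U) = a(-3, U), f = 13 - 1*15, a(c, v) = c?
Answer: 497658813/45617968 ≈ 10.909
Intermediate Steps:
f = -2 (f = 13 - 15 = -2)
s(U) = -3
l = 1 (l = -2 - 1*(-3) = -2 + 3 = 1)
22575/((l - 45)**2) - 1221*29/47126 = 22575/((1 - 45)**2) - 1221*29/47126 = 22575/((-44)**2) - 35409*1/47126 = 22575/1936 - 35409/47126 = 497658813/45617968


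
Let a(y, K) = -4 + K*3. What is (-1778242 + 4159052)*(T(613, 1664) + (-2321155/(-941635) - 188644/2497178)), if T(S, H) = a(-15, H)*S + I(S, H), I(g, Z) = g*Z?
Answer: 2282810178717640621848330/235143020603 ≈ 9.7082e+12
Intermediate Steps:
a(y, K) = -4 + 3*K
I(g, Z) = Z*g
T(S, H) = H*S + S*(-4 + 3*H) (T(S, H) = (-4 + 3*H)*S + H*S = S*(-4 + 3*H) + H*S = H*S + S*(-4 + 3*H))
(-1778242 + 4159052)*(T(613, 1664) + (-2321155/(-941635) - 188644/2497178)) = (-1778242 + 4159052)*(4*613*(-1 + 1664) + (-2321155/(-941635) - 188644/2497178)) = 2380810*(4*613*1663 + (-2321155*(-1/941635) - 188644*1/2497178)) = 2380810*(4077676 + (464231/188327 - 94322/1248589)) = 2380810*(4077676 + 561870340765/235143020603) = 2380810*(958837613550699393/235143020603) = 2282810178717640621848330/235143020603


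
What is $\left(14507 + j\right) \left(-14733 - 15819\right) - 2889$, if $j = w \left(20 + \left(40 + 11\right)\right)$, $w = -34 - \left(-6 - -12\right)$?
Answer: $-356453073$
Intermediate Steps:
$w = -40$ ($w = -34 - \left(-6 + 12\right) = -34 - 6 = -40$)
$j = -2840$ ($j = - 40 \left(20 + \left(40 + 11\right)\right) = - 40 \left(20 + 51\right) = \left(-40\right) 71 = -2840$)
$\left(14507 + j\right) \left(-14733 - 15819\right) - 2889 = \left(14507 - 2840\right) \left(-14733 - 15819\right) - 2889 = 11667 \left(-30552\right) - 2889 = -356450184 - 2889 = -356453073$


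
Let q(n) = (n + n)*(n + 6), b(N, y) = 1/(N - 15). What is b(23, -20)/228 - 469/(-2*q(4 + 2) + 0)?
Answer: 4457/2736 ≈ 1.6290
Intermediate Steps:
b(N, y) = 1/(-15 + N)
q(n) = 2*n*(6 + n) (q(n) = (2*n)*(6 + n) = 2*n*(6 + n))
b(23, -20)/228 - 469/(-2*q(4 + 2) + 0) = 1/((-15 + 23)*228) - 469/(-4*(4 + 2)*(6 + (4 + 2)) + 0) = (1/228)/8 - 469/(-4*6*(6 + 6) + 0) = (⅛)*(1/228) - 469/(-4*6*12 + 0) = 1/1824 - 469/(-2*144 + 0) = 1/1824 - 469/(-288 + 0) = 1/1824 - 469/(-288) = 1/1824 - 469*(-1/288) = 1/1824 + 469/288 = 4457/2736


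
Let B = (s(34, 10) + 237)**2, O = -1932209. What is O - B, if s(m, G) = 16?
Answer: -1996218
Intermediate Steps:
B = 64009 (B = (16 + 237)**2 = 253**2 = 64009)
O - B = -1932209 - 1*64009 = -1932209 - 64009 = -1996218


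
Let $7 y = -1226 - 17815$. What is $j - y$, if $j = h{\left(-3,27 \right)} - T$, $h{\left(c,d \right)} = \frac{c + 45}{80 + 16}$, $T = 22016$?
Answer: $- \frac{2161087}{112} \approx -19295.0$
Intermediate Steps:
$y = - \frac{19041}{7}$ ($y = \frac{-1226 - 17815}{7} = \frac{1}{7} \left(-19041\right) = - \frac{19041}{7} \approx -2720.1$)
$h{\left(c,d \right)} = \frac{15}{32} + \frac{c}{96}$ ($h{\left(c,d \right)} = \frac{45 + c}{96} = \left(45 + c\right) \frac{1}{96} = \frac{15}{32} + \frac{c}{96}$)
$j = - \frac{352249}{16}$ ($j = \left(\frac{15}{32} + \frac{1}{96} \left(-3\right)\right) - 22016 = \left(\frac{15}{32} - \frac{1}{32}\right) - 22016 = \frac{7}{16} - 22016 = - \frac{352249}{16} \approx -22016.0$)
$j - y = - \frac{352249}{16} - - \frac{19041}{7} = - \frac{352249}{16} + \frac{19041}{7} = - \frac{2161087}{112}$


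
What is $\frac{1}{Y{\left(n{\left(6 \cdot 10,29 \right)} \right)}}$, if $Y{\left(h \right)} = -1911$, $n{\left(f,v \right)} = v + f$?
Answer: $- \frac{1}{1911} \approx -0.00052329$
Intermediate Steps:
$n{\left(f,v \right)} = f + v$
$\frac{1}{Y{\left(n{\left(6 \cdot 10,29 \right)} \right)}} = \frac{1}{-1911} = - \frac{1}{1911}$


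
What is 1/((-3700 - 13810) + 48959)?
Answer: 1/31449 ≈ 3.1798e-5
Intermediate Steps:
1/((-3700 - 13810) + 48959) = 1/(-17510 + 48959) = 1/31449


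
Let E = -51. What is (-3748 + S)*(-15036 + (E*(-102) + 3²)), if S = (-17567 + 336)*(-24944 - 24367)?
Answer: -8348047963725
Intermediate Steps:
S = 849677841 (S = -17231*(-49311) = 849677841)
(-3748 + S)*(-15036 + (E*(-102) + 3²)) = (-3748 + 849677841)*(-15036 + (-51*(-102) + 3²)) = 849674093*(-15036 + (5202 + 9)) = 849674093*(-15036 + 5211) = 849674093*(-9825) = -8348047963725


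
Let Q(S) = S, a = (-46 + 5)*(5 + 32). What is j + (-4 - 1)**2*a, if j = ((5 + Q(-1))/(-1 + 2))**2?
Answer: -37909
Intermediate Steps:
a = -1517 (a = -41*37 = -1517)
j = 16 (j = ((5 - 1)/(-1 + 2))**2 = (4/1)**2 = (4*1)**2 = 4**2 = 16)
j + (-4 - 1)**2*a = 16 + (-4 - 1)**2*(-1517) = 16 + (-5)**2*(-1517) = 16 + 25*(-1517) = 16 - 37925 = -37909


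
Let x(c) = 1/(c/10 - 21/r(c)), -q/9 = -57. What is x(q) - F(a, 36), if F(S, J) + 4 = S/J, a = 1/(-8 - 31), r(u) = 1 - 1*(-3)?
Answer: 1733779/431028 ≈ 4.0224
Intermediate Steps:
r(u) = 4 (r(u) = 1 + 3 = 4)
q = 513 (q = -9*(-57) = 513)
a = -1/39 (a = 1/(-39) = -1/39 ≈ -0.025641)
x(c) = 1/(-21/4 + c/10) (x(c) = 1/(c/10 - 21/4) = 1/(-21/4 + c/10))
F(S, J) = -4 + S/J
x(q) - F(a, 36) = 20/(-105 + 2*513) - (-4 - 1/39/36) = 20/(-105 + 1026) - (-4 - 1/39*1/36) = 20/921 - (-4 - 1/1404) = 20*(1/921) - 1*(-5617/1404) = 20/921 + 5617/1404 = 1733779/431028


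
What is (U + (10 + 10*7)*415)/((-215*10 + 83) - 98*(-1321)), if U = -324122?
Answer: -290922/127391 ≈ -2.2837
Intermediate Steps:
(U + (10 + 10*7)*415)/((-215*10 + 83) - 98*(-1321)) = (-324122 + (10 + 10*7)*415)/((-215*10 + 83) - 98*(-1321)) = (-324122 + (10 + 70)*415)/((-2150 + 83) + 129458) = (-324122 + 80*415)/(-2067 + 129458) = (-324122 + 33200)/127391 = -290922*1/127391 = -290922/127391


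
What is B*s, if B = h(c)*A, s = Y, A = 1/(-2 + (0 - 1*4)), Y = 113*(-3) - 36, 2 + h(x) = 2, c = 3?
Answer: 0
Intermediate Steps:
h(x) = 0 (h(x) = -2 + 2 = 0)
Y = -375 (Y = -339 - 36 = -375)
A = -⅙ (A = 1/(-2 + (0 - 4)) = 1/(-2 - 4) = 1/(-6) = -⅙ ≈ -0.16667)
s = -375
B = 0 (B = 0*(-⅙) = 0)
B*s = 0*(-375) = 0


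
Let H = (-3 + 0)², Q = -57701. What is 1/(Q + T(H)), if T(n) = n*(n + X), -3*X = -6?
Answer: -1/57602 ≈ -1.7360e-5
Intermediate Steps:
X = 2 (X = -⅓*(-6) = 2)
H = 9 (H = (-3)² = 9)
T(n) = n*(2 + n) (T(n) = n*(n + 2) = n*(2 + n))
1/(Q + T(H)) = 1/(-57701 + 9*(2 + 9)) = 1/(-57701 + 9*11) = 1/(-57701 + 99) = 1/(-57602) = -1/57602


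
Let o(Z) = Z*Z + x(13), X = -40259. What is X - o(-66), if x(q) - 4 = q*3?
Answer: -44658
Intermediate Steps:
x(q) = 4 + 3*q (x(q) = 4 + q*3 = 4 + 3*q)
o(Z) = 43 + Z² (o(Z) = Z*Z + (4 + 3*13) = Z² + (4 + 39) = Z² + 43 = 43 + Z²)
X - o(-66) = -40259 - (43 + (-66)²) = -40259 - (43 + 4356) = -40259 - 1*4399 = -40259 - 4399 = -44658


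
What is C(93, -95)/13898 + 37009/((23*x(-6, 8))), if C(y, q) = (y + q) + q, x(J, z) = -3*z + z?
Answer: -257193389/2557232 ≈ -100.57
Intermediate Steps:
x(J, z) = -2*z
C(y, q) = y + 2*q (C(y, q) = (q + y) + q = y + 2*q)
C(93, -95)/13898 + 37009/((23*x(-6, 8))) = (93 + 2*(-95))/13898 + 37009/((23*(-2*8))) = (93 - 190)*(1/13898) + 37009/((23*(-16))) = -97*1/13898 + 37009/(-368) = -97/13898 + 37009*(-1/368) = -97/13898 - 37009/368 = -257193389/2557232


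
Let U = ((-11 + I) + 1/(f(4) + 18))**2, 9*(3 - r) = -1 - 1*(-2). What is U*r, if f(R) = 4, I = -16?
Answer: 4571437/2178 ≈ 2098.9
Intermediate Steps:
r = 26/9 (r = 3 - (-1 - 1*(-2))/9 = 3 - (-1 + 2)/9 = 3 - 1/9*1 = 3 - 1/9 = 26/9 ≈ 2.8889)
U = 351649/484 (U = ((-11 - 16) + 1/(4 + 18))**2 = (-27 + 1/22)**2 = (-593/22)**2 = 351649/484 ≈ 726.55)
U*r = (351649/484)*(26/9) = 4571437/2178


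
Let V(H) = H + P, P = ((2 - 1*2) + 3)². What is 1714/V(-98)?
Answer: -1714/89 ≈ -19.258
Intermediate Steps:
P = 9 (P = ((2 - 2) + 3)² = (0 + 3)² = 3² = 9)
V(H) = 9 + H (V(H) = H + 9 = 9 + H)
1714/V(-98) = 1714/(9 - 98) = 1714/(-89) = 1714*(-1/89) = -1714/89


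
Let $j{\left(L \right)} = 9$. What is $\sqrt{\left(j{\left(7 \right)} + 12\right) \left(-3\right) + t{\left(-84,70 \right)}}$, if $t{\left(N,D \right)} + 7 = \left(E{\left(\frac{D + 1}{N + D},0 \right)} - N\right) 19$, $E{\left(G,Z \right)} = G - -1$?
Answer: $\frac{\sqrt{283934}}{14} \approx 38.061$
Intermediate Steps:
$E{\left(G,Z \right)} = 1 + G$ ($E{\left(G,Z \right)} = G + 1 = 1 + G$)
$t{\left(N,D \right)} = 12 - 19 N + \frac{19 \left(1 + D\right)}{D + N}$ ($t{\left(N,D \right)} = -7 + \left(\left(1 + \frac{D + 1}{N + D}\right) - N\right) 19 = -7 + \left(\left(1 + \frac{1 + D}{D + N}\right) - N\right) 19 = -7 + \left(1 - N + \frac{1 + D}{D + N}\right) 19 = -7 + \left(19 - 19 N + \frac{19 \left(1 + D\right)}{D + N}\right) = 12 - 19 N + \frac{19 \left(1 + D\right)}{D + N}$)
$\sqrt{\left(j{\left(7 \right)} + 12\right) \left(-3\right) + t{\left(-84,70 \right)}} = \sqrt{\left(9 + 12\right) \left(-3\right) + \frac{19 + 19 \left(-84\right) + 38 \cdot 70 - \left(7 + 19 \left(-84\right)\right) \left(70 - 84\right)}{70 - 84}} = \sqrt{21 \left(-3\right) + \frac{19 - 1596 + 2660 - \left(7 - 1596\right) \left(-14\right)}{-14}} = \sqrt{-63 - \frac{19 - 1596 + 2660 - \left(-1589\right) \left(-14\right)}{14}} = \sqrt{-63 - \frac{19 - 1596 + 2660 - 22246}{14}} = \sqrt{-63 - - \frac{21163}{14}} = \sqrt{-63 + \frac{21163}{14}} = \sqrt{\frac{20281}{14}} = \frac{\sqrt{283934}}{14}$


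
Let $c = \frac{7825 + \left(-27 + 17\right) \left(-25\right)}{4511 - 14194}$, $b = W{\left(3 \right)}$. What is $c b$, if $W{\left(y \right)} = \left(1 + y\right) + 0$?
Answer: $- \frac{32300}{9683} \approx -3.3357$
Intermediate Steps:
$W{\left(y \right)} = 1 + y$
$b = 4$ ($b = 1 + 3 = 4$)
$c = - \frac{8075}{9683}$ ($c = \frac{7825 - -250}{-9683} = \left(7825 + 250\right) \left(- \frac{1}{9683}\right) = 8075 \left(- \frac{1}{9683}\right) = - \frac{8075}{9683} \approx -0.83394$)
$c b = \left(- \frac{8075}{9683}\right) 4 = - \frac{32300}{9683}$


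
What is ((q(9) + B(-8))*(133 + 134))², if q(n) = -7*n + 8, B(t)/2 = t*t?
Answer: 379899081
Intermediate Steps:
B(t) = 2*t² (B(t) = 2*(t*t) = 2*t²)
q(n) = 8 - 7*n
((q(9) + B(-8))*(133 + 134))² = (((8 - 7*9) + 2*(-8)²)*(133 + 134))² = (((8 - 63) + 2*64)*267)² = ((-55 + 128)*267)² = (73*267)² = 19491² = 379899081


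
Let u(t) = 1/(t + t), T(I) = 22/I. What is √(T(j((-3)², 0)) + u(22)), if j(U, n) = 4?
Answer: 9*√33/22 ≈ 2.3500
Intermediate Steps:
u(t) = 1/(2*t)
√(T(j((-3)², 0)) + u(22)) = √(22/4 + (½)/22) = √(22*(¼) + (½)*(1/22)) = √(11/2 + 1/44) = √(243/44) = 9*√33/22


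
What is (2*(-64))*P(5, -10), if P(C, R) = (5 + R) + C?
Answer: 0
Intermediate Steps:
P(C, R) = 5 + C + R
(2*(-64))*P(5, -10) = (2*(-64))*(5 + 5 - 10) = -128*0 = 0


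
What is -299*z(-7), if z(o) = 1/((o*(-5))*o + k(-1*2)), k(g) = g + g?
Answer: 299/249 ≈ 1.2008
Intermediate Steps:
k(g) = 2*g
z(o) = 1/(-4 - 5*o²) (z(o) = 1/((o*(-5))*o + 2*(-1*2)) = 1/((-5*o)*o + 2*(-2)) = 1/(-5*o² - 4) = 1/(-4 - 5*o²))
-299*z(-7) = -(-299)/(4 + 5*(-7)²) = -(-299)/(4 + 5*49) = -(-299)/(4 + 245) = -(-299)/249 = -299*(-1/249) = 299/249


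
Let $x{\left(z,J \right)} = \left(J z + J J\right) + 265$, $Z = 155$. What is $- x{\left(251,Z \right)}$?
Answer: $-63195$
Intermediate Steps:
$x{\left(z,J \right)} = 265 + J^{2} + J z$ ($x{\left(z,J \right)} = \left(J z + J^{2}\right) + 265 = \left(J^{2} + J z\right) + 265 = 265 + J^{2} + J z$)
$- x{\left(251,Z \right)} = - (265 + 155^{2} + 155 \cdot 251) = - (265 + 24025 + 38905) = \left(-1\right) 63195 = -63195$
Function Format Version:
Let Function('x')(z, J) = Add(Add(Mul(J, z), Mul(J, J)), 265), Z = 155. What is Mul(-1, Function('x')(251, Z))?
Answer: -63195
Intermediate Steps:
Function('x')(z, J) = Add(265, Pow(J, 2), Mul(J, z)) (Function('x')(z, J) = Add(Add(Mul(J, z), Pow(J, 2)), 265) = Add(Add(Pow(J, 2), Mul(J, z)), 265) = Add(265, Pow(J, 2), Mul(J, z)))
Mul(-1, Function('x')(251, Z)) = Mul(-1, Add(265, Pow(155, 2), Mul(155, 251))) = Mul(-1, Add(265, 24025, 38905)) = Mul(-1, 63195) = -63195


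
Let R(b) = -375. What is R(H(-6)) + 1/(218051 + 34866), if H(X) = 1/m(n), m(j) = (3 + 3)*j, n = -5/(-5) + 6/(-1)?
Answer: -94843874/252917 ≈ -375.00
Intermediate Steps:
n = -5 (n = -5*(-⅕) + 6*(-1) = 1 - 6 = -5)
m(j) = 6*j
H(X) = -1/30 (H(X) = 1/(6*(-5)) = 1/(-30) = -1/30)
R(H(-6)) + 1/(218051 + 34866) = -375 + 1/(218051 + 34866) = -375 + 1/252917 = -94843874/252917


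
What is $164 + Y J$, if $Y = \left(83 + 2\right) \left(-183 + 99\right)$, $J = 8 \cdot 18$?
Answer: $-1027996$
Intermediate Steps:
$J = 144$
$Y = -7140$ ($Y = 85 \left(-84\right) = -7140$)
$164 + Y J = 164 - 1028160 = -1027996$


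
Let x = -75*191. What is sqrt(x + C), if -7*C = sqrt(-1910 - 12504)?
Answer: sqrt(-701925 - 7*I*sqrt(14414))/7 ≈ 0.07165 - 119.69*I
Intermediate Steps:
x = -14325
C = -I*sqrt(14414)/7 (C = -sqrt(-1910 - 12504)/7 = -I*sqrt(14414)/7 ≈ -17.151*I)
sqrt(x + C) = sqrt(-14325 - I*sqrt(14414)/7)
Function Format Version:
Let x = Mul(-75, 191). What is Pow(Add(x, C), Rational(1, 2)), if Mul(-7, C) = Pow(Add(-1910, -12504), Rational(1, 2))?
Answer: Mul(Rational(1, 7), Pow(Add(-701925, Mul(-7, I, Pow(14414, Rational(1, 2)))), Rational(1, 2))) ≈ Add(0.071650, Mul(-119.69, I))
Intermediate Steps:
x = -14325
C = Mul(Rational(-1, 7), I, Pow(14414, Rational(1, 2))) (C = Mul(Rational(-1, 7), Pow(Add(-1910, -12504), Rational(1, 2))) = Mul(Rational(-1, 7), Pow(-14414, Rational(1, 2))) = Mul(Rational(-1, 7), Mul(I, Pow(14414, Rational(1, 2)))) = Mul(Rational(-1, 7), I, Pow(14414, Rational(1, 2))) ≈ Mul(-17.151, I))
Pow(Add(x, C), Rational(1, 2)) = Pow(Add(-14325, Mul(Rational(-1, 7), I, Pow(14414, Rational(1, 2)))), Rational(1, 2))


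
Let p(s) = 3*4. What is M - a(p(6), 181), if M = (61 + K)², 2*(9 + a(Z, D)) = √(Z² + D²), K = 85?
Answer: 21325 - √32905/2 ≈ 21234.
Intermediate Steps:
p(s) = 12
a(Z, D) = -9 + √(D² + Z²)/2 (a(Z, D) = -9 + √(Z² + D²)/2 = -9 + √(D² + Z²)/2)
M = 21316 (M = (61 + 85)² = 146² = 21316)
M - a(p(6), 181) = 21316 - (-9 + √(181² + 12²)/2) = 21316 - (-9 + √(32761 + 144)/2) = 21316 - (-9 + √32905/2) = 21316 + (9 - √32905/2) = 21325 - √32905/2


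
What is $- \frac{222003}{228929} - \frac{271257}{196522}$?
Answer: $- \frac{105727067319}{44989584938} \approx -2.35$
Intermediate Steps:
$- \frac{222003}{228929} - \frac{271257}{196522} = - \frac{105727067319}{44989584938}$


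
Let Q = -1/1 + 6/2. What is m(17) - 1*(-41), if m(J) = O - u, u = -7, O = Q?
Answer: 50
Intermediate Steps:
Q = 2 (Q = -1*1 + 6*(½) = -1 + 3 = 2)
O = 2
m(J) = 9 (m(J) = 2 - 1*(-7) = 2 + 7 = 9)
m(17) - 1*(-41) = 9 - 1*(-41) = 9 + 41 = 50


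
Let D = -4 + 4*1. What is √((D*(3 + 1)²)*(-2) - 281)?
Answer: I*√281 ≈ 16.763*I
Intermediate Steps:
D = 0 (D = -4 + 4 = 0)
√((D*(3 + 1)²)*(-2) - 281) = √((0*(3 + 1)²)*(-2) - 281) = √((0*4²)*(-2) - 281) = √((0*16)*(-2) - 281) = √(0*(-2) - 281) = √(0 - 281) = √(-281) = I*√281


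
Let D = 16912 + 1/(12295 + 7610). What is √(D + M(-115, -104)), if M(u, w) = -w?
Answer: √6741892789305/19905 ≈ 130.45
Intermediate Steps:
D = 336633361/19905 (D = 16912 + 1/19905 = 336633361/19905 ≈ 16912.)
√(D + M(-115, -104)) = √(336633361/19905 - 1*(-104)) = √(336633361/19905 + 104) = √(338703481/19905) = √6741892789305/19905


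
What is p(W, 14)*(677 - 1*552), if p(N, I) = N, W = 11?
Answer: 1375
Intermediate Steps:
p(W, 14)*(677 - 1*552) = 11*(677 - 1*552) = 11*(677 - 552) = 11*125 = 1375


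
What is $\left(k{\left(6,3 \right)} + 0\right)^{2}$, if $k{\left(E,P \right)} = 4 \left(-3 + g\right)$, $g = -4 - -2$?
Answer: $400$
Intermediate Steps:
$g = -2$ ($g = -4 + 2 = -2$)
$k{\left(E,P \right)} = -20$ ($k{\left(E,P \right)} = 4 \left(-3 - 2\right) = 4 \left(-5\right) = -20$)
$\left(k{\left(6,3 \right)} + 0\right)^{2} = \left(-20 + 0\right)^{2} = \left(-20\right)^{2} = 400$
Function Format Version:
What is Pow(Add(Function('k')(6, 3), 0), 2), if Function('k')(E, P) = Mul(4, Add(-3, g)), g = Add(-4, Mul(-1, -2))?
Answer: 400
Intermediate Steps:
g = -2 (g = Add(-4, 2) = -2)
Function('k')(E, P) = -20 (Function('k')(E, P) = Mul(4, Add(-3, -2)) = Mul(4, -5) = -20)
Pow(Add(Function('k')(6, 3), 0), 2) = Pow(Add(-20, 0), 2) = Pow(-20, 2) = 400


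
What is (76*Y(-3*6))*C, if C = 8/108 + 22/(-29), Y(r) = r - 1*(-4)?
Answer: 570304/783 ≈ 728.36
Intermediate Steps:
Y(r) = 4 + r (Y(r) = r + 4 = 4 + r)
C = -536/783 (C = 8*(1/108) + 22*(-1/29) = 2/27 - 22/29 = -536/783 ≈ -0.68455)
(76*Y(-3*6))*C = (76*(4 - 3*6))*(-536/783) = (76*(4 - 18))*(-536/783) = (76*(-14))*(-536/783) = -1064*(-536/783) = 570304/783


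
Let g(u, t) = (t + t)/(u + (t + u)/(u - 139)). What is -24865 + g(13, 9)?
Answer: -10044893/404 ≈ -24864.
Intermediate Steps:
g(u, t) = 2*t/(u + (t + u)/(-139 + u)) (g(u, t) = (2*t)/(u + (t + u)/(-139 + u)) = 2*t/(u + (t + u)/(-139 + u)))
-24865 + g(13, 9) = -24865 + 2*9*(-139 + 13)/(9 + 13**2 - 138*13) = -24865 + 2*9*(-126)/(9 + 169 - 1794) = -24865 + 2*9*(-126)/(-1616) = -24865 + 2*9*(-1/1616)*(-126) = -24865 + 567/404 = -10044893/404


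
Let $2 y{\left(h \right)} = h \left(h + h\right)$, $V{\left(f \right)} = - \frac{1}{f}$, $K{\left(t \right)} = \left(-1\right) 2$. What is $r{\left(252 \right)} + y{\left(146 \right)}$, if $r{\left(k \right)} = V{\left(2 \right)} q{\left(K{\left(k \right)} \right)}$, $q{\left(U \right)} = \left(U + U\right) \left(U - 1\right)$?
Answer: $21310$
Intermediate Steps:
$K{\left(t \right)} = -2$
$q{\left(U \right)} = 2 U \left(-1 + U\right)$
$r{\left(k \right)} = -6$ ($r{\left(k \right)} = - \frac{1}{2} \cdot 2 \left(-2\right) \left(-1 - 2\right) = \left(-1\right) \frac{1}{2} \cdot 2 \left(-2\right) \left(-3\right) = \left(- \frac{1}{2}\right) 12 = -6$)
$y{\left(h \right)} = h^{2}$ ($y{\left(h \right)} = \frac{h \left(h + h\right)}{2} = \frac{h 2 h}{2} = \frac{2 h^{2}}{2} = h^{2}$)
$r{\left(252 \right)} + y{\left(146 \right)} = -6 + 146^{2} = -6 + 21316 = 21310$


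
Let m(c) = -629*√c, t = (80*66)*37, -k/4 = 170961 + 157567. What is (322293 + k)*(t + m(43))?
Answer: -193761759840 + 623854151*√43 ≈ -1.8967e+11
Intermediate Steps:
k = -1314112 (k = -4*(170961 + 157567) = -4*328528 = -1314112)
t = 195360 (t = 5280*37 = 195360)
(322293 + k)*(t + m(43)) = (322293 - 1314112)*(195360 - 629*√43) = -991819*(195360 - 629*√43) = -193761759840 + 623854151*√43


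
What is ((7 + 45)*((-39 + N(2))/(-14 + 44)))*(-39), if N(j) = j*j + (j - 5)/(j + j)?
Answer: 24167/10 ≈ 2416.7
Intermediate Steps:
N(j) = j² + (-5 + j)/(2*j) (N(j) = j² + (-5 + j)/((2*j)) = j² + (-5 + j)*(1/(2*j)) = j² + (-5 + j)/(2*j))
((7 + 45)*((-39 + N(2))/(-14 + 44)))*(-39) = ((7 + 45)*((-39 + (½)*(-5 + 2 + 2*2³)/2)/(-14 + 44)))*(-39) = (52*((-39 + (½)*(½)*(-5 + 2 + 2*8))/30))*(-39) = (52*((-39 + (½)*(½)*(-5 + 2 + 16))*(1/30)))*(-39) = (52*((-39 + (½)*(½)*13)*(1/30)))*(-39) = (52*((-39 + 13/4)*(1/30)))*(-39) = (52*(-143/4*1/30))*(-39) = (52*(-143/120))*(-39) = -1859/30*(-39) = 24167/10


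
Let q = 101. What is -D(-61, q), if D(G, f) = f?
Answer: -101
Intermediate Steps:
-D(-61, q) = -1*101 = -101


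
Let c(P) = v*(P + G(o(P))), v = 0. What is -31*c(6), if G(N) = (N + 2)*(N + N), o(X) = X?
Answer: 0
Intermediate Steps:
G(N) = 2*N*(2 + N) (G(N) = (2 + N)*(2*N) = 2*N*(2 + N))
c(P) = 0 (c(P) = 0*(P + 2*P*(2 + P)) = 0)
-31*c(6) = -31*0 = 0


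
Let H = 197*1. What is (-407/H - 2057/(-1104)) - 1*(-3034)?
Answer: 659814493/217488 ≈ 3033.8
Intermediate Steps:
H = 197
(-407/H - 2057/(-1104)) - 1*(-3034) = (-407/197 - 2057/(-1104)) - 1*(-3034) = (-407*1/197 - 2057*(-1/1104)) + 3034 = (-407/197 + 2057/1104) + 3034 = -44099/217488 + 3034 = 659814493/217488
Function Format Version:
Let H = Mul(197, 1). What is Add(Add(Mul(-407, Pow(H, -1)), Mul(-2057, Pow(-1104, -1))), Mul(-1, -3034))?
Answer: Rational(659814493, 217488) ≈ 3033.8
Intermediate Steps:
H = 197
Add(Add(Mul(-407, Pow(H, -1)), Mul(-2057, Pow(-1104, -1))), Mul(-1, -3034)) = Add(Add(Mul(-407, Pow(197, -1)), Mul(-2057, Pow(-1104, -1))), Mul(-1, -3034)) = Add(Add(Mul(-407, Rational(1, 197)), Mul(-2057, Rational(-1, 1104))), 3034) = Add(Add(Rational(-407, 197), Rational(2057, 1104)), 3034) = Add(Rational(-44099, 217488), 3034) = Rational(659814493, 217488)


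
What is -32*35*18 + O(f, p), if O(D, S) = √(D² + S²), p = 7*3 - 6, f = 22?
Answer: -20160 + √709 ≈ -20133.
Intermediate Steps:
p = 15 (p = 21 - 6 = 15)
-32*35*18 + O(f, p) = -32*35*18 + √(22² + 15²) = -1120*18 + √(484 + 225) = -20160 + √709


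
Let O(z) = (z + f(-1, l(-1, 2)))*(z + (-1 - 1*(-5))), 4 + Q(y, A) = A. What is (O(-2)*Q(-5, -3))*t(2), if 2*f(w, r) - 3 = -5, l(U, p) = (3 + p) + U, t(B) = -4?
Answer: -168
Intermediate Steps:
l(U, p) = 3 + U + p
f(w, r) = -1 (f(w, r) = 3/2 + (½)*(-5) = 3/2 - 5/2 = -1)
Q(y, A) = -4 + A
O(z) = (-1 + z)*(4 + z) (O(z) = (z - 1)*(z + (-1 - 1*(-5))) = (-1 + z)*(z + (-1 + 5)) = (-1 + z)*(z + 4) = (-1 + z)*(4 + z))
(O(-2)*Q(-5, -3))*t(2) = ((-4 + (-2)² + 3*(-2))*(-4 - 3))*(-4) = ((-4 + 4 - 6)*(-7))*(-4) = -6*(-7)*(-4) = 42*(-4) = -168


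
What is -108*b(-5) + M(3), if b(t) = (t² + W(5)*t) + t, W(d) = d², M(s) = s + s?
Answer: 11346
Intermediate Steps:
M(s) = 2*s
b(t) = t² + 26*t (b(t) = (t² + 5²*t) + t = (t² + 25*t) + t = t² + 26*t)
-108*b(-5) + M(3) = -(-540)*(26 - 5) + 2*3 = -(-540)*21 + 6 = -108*(-105) + 6 = 11340 + 6 = 11346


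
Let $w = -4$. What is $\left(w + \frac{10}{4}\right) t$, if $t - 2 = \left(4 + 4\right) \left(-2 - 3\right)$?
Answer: $57$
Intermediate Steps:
$t = -38$ ($t = 2 + \left(4 + 4\right) \left(-2 - 3\right) = 2 + 8 \left(-5\right) = 2 - 40 = -38$)
$\left(w + \frac{10}{4}\right) t = \left(-4 + \frac{10}{4}\right) \left(-38\right) = \left(-4 + 10 \cdot \frac{1}{4}\right) \left(-38\right) = \left(-4 + \frac{5}{2}\right) \left(-38\right) = \left(- \frac{3}{2}\right) \left(-38\right) = 57$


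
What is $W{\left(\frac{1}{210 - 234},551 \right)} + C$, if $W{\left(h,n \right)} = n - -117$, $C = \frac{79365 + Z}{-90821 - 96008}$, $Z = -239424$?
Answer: $\frac{124961831}{186829} \approx 668.86$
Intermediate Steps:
$C = \frac{160059}{186829}$ ($C = \frac{79365 - 239424}{-90821 - 96008} = - \frac{160059}{-186829} = \left(-160059\right) \left(- \frac{1}{186829}\right) = \frac{160059}{186829} \approx 0.85671$)
$W{\left(h,n \right)} = 117 + n$ ($W{\left(h,n \right)} = n + 117 = 117 + n$)
$W{\left(\frac{1}{210 - 234},551 \right)} + C = \left(117 + 551\right) + \frac{160059}{186829} = 668 + \frac{160059}{186829} = \frac{124961831}{186829}$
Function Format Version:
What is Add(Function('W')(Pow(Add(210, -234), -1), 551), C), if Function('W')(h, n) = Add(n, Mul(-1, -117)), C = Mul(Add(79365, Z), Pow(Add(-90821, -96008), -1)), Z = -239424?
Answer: Rational(124961831, 186829) ≈ 668.86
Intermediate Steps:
C = Rational(160059, 186829) (C = Mul(Add(79365, -239424), Pow(Add(-90821, -96008), -1)) = Mul(-160059, Pow(-186829, -1)) = Mul(-160059, Rational(-1, 186829)) = Rational(160059, 186829) ≈ 0.85671)
Function('W')(h, n) = Add(117, n) (Function('W')(h, n) = Add(n, 117) = Add(117, n))
Add(Function('W')(Pow(Add(210, -234), -1), 551), C) = Add(Add(117, 551), Rational(160059, 186829)) = Add(668, Rational(160059, 186829)) = Rational(124961831, 186829)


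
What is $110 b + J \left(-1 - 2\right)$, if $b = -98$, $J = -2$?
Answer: $-10774$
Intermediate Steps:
$110 b + J \left(-1 - 2\right) = 110 \left(-98\right) - 2 \left(-1 - 2\right) = -10780 - -6 = -10780 + 6 = -10774$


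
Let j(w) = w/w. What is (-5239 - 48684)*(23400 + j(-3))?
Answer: -1261852123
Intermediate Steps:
j(w) = 1
(-5239 - 48684)*(23400 + j(-3)) = (-5239 - 48684)*(23400 + 1) = -53923*23401 = -1261852123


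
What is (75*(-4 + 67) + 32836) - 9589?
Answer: 27972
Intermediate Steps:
(75*(-4 + 67) + 32836) - 9589 = (75*63 + 32836) - 9589 = (4725 + 32836) - 9589 = 37561 - 9589 = 27972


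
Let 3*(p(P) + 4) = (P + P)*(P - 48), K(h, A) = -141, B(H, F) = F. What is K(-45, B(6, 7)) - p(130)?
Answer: -21731/3 ≈ -7243.7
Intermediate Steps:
p(P) = -4 + 2*P*(-48 + P)/3 (p(P) = -4 + ((P + P)*(P - 48))/3 = -4 + ((2*P)*(-48 + P))/3 = -4 + (2*P*(-48 + P))/3 = -4 + 2*P*(-48 + P)/3)
K(-45, B(6, 7)) - p(130) = -141 - (-4 - 32*130 + (2/3)*130**2) = -141 - (-4 - 4160 + (2/3)*16900) = -141 - (-4 - 4160 + 33800/3) = -141 - 1*21308/3 = -141 - 21308/3 = -21731/3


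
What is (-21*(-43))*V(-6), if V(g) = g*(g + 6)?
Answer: 0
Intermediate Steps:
V(g) = g*(6 + g)
(-21*(-43))*V(-6) = (-21*(-43))*(-6*(6 - 6)) = 903*(-6*0) = 903*0 = 0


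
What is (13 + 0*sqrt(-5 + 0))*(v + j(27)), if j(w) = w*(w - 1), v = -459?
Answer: 3159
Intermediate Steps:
j(w) = w*(-1 + w)
(13 + 0*sqrt(-5 + 0))*(v + j(27)) = (13 + 0*sqrt(-5 + 0))*(-459 + 27*(-1 + 27)) = (13 + 0*sqrt(-5))*(-459 + 27*26) = (13 + 0*(I*sqrt(5)))*(-459 + 702) = (13 + 0)*243 = 13*243 = 3159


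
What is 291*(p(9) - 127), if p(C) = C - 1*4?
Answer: -35502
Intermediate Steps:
p(C) = -4 + C (p(C) = C - 4 = -4 + C)
291*(p(9) - 127) = 291*((-4 + 9) - 127) = 291*(5 - 127) = 291*(-122) = -35502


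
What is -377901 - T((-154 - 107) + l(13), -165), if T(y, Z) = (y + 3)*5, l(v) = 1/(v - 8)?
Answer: -376612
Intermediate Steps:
l(v) = 1/(-8 + v)
T(y, Z) = 15 + 5*y (T(y, Z) = (3 + y)*5 = 15 + 5*y)
-377901 - T((-154 - 107) + l(13), -165) = -377901 - (15 + 5*((-154 - 107) + 1/(-8 + 13))) = -377901 - (15 + 5*(-261 + 1/5)) = -377901 - (15 + 5*(-1304/5)) = -377901 - (15 - 1304) = -377901 - 1*(-1289) = -377901 + 1289 = -376612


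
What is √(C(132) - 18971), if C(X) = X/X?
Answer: I*√18970 ≈ 137.73*I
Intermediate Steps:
C(X) = 1
√(C(132) - 18971) = √(1 - 18971) = √(-18970) = I*√18970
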